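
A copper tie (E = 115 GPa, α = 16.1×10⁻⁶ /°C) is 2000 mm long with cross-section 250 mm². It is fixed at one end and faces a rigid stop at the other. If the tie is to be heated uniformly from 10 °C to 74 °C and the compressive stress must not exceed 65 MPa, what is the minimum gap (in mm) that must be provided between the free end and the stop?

g ≈ 0.93 mm

Free expansion if unrestrained: δ_free = αΔT L = 16.1×10⁻⁶ × 64 × 2000 = 2.061 mm.
A stress of 65 MPa corresponds to the wall pushing the tie back by σL/E = 65×2000/(115×10³) = 1.13 mm.
So the gap has to take up the difference, g_min = δ_free − σL/E = 2.061 − 1.13 = 0.9304 mm.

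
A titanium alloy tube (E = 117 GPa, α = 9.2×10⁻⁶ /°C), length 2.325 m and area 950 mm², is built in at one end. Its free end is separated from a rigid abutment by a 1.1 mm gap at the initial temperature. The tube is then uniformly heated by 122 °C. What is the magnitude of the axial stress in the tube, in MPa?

If the wall were absent the tube would grow by αΔT L = 9.2×10⁻⁶ × 122 × 2325 = 2.61 mm.
After closing the 1.1 mm clearance, 2.61 − 1.1 = 1.51 mm of expansion remains to be suppressed by the wall.
That suppressed elongation corresponds to σ = E·Δ/L = 117×10³ × 1.51/2325 = 75.97 MPa.

σ ≈ 76 MPa (compressive)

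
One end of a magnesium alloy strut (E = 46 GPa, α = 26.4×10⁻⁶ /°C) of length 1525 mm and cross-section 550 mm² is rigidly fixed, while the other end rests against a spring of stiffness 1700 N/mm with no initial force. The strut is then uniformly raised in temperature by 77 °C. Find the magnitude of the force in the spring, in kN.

If the spring were absent the strut would lengthen by αΔT L = 26.4×10⁻⁶ × 77 × 1525 = 3.1 mm.
With a force P in the spring, the elastic change of the strut is PL/(AE) and that of the spring is P/k; compatibility requires their sum to equal δ_free.
So P = δ_free / [L/(AE) + 1/k] = 3.1 / [ 1525/(550×46×10³) + 1/(1700) ].
P = 3.1 / 0.0006485 = 4780 N.

P ≈ 4.78 kN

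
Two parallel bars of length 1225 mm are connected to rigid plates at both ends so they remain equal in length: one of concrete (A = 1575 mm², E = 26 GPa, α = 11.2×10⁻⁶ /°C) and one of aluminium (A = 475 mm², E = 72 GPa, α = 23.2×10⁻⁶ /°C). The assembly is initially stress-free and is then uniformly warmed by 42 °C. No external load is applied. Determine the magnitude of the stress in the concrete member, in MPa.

σ ≈ 5.96 MPa (tensile)

Both members must finish at the same length. With the larger α, the aluminium tends to over-expand; the plates restrain it, putting the aluminium in compression and the concrete in tension. With no external load the two internal forces are equal and opposite, magnitude P.
Equating the net (thermal + elastic) strains gives |α₁ − α₂|·ΔT = P·[1/(A₁E₁) + 1/(A₂E₂)].
|α₁ − α₂|·ΔT = 12×10⁻⁶ × 42 = 0.000504.
1/(A₁E₁) + 1/(A₂E₂) = 1/(1575×26×10³) + 1/(475×72×10³) = 5.366×10⁻⁸ N⁻¹.
P = 0.000504 / 5.366×10⁻⁸ = 9393 N = 9.393 kN.
σ_{concrete} = P/A₁ = 9393/1575 = 5.963 MPa, tensile.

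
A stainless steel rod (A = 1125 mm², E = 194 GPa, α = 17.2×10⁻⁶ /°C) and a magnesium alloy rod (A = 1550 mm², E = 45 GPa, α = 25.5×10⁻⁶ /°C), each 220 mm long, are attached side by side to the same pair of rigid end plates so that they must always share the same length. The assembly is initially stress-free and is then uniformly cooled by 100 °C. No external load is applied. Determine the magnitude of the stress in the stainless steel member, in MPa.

Equilibrium of a rigid end plate with no external load gives equal and opposite internal forces ±P in the two members. Since α_{magnesium alloy} > α_{stainless steel}, cooling drives the magnesium alloy into tension and the stainless steel into compression.
Setting the final lengths equal and cancelling L: (α₁ − α₂)ΔT = P/(A₁E₁) + P/(A₂E₂).
|α₁ − α₂|·ΔT = 8.3×10⁻⁶ × 100 = 0.00083.
1/(A₁E₁) + 1/(A₂E₂) = 1/(1125×194×10³) + 1/(1550×45×10³) = 1.892×10⁻⁸ N⁻¹.
So P = 0.00083 / 1.892×10⁻⁸ = 43.87 kN.
σ_{stainless steel} = P/A₁ = 43870/1125 = 39 MPa, compressive.

σ ≈ 39 MPa (compressive)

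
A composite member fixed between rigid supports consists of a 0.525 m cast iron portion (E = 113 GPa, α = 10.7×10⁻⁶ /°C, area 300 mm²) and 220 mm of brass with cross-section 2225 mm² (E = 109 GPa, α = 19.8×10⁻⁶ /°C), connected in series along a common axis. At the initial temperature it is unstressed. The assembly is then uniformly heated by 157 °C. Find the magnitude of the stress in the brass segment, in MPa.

σ ≈ 42.9 MPa (compressive)

Free thermal expansion of the whole bar: Σ αᵢΔT Lᵢ = 10.7×10⁻⁶×157×525 + 19.8×10⁻⁶×157×220 = 1.566 mm.
The walls prevent any net length change, so an axial force P (same in every segment) develops. Compatibility: P · Σ Lᵢ/(AᵢEᵢ) = δ_free.
The series flexibility is Σ Lᵢ/(AᵢEᵢ) = 525/(300×113×10³) + 220/(2225×109×10³) = 1.639×10⁻⁵ mm/N.
Hence P = δ_free / Σ(L/AE) = 1.566/1.639×10⁻⁵ = 95.51 kN (compressive).
σ_{brass} = P / A = 95510 / 2225 = 42.93 MPa.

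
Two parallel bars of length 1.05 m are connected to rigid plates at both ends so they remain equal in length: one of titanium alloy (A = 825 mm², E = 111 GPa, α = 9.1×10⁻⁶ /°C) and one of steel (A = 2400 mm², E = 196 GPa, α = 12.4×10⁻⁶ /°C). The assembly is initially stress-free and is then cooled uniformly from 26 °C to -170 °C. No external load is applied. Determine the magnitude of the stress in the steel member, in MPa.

Equilibrium of a rigid end plate with no external load gives equal and opposite internal forces ±P in the two members. Since α_{steel} > α_{titanium alloy}, cooling drives the steel into tension and the titanium alloy into compression.
Equating the net (thermal + elastic) strains gives |α₁ − α₂|·ΔT = P·[1/(A₁E₁) + 1/(A₂E₂)].
|α₁ − α₂|·ΔT = 3.3×10⁻⁶ × 196 = 0.0006468.
1/(A₁E₁) + 1/(A₂E₂) = 1/(825×111×10³) + 1/(2400×196×10³) = 1.305×10⁻⁸ N⁻¹.
P = 0.0006468 / 1.305×10⁻⁸ = 49580 N = 49.58 kN.
σ_{steel} = P/A₂ = 49580/2400 = 20.66 MPa, tensile.

σ ≈ 20.7 MPa (tensile)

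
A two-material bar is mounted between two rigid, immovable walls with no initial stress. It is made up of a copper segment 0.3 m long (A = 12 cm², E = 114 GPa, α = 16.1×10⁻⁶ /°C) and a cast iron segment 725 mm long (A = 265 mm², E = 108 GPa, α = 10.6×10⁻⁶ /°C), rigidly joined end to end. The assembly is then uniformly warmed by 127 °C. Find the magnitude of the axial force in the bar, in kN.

Free thermal expansion of the whole bar: Σ αᵢΔT Lᵢ = 16.1×10⁻⁶×127×300 + 10.6×10⁻⁶×127×725 = 1.589 mm.
Since the ends are fixed, an axial force P builds up, equal in every segment, with P · Σ Lᵢ/(AᵢEᵢ) = δ_free.
Σ Lᵢ/(AᵢEᵢ) = 300/(1200×114×10³) + 725/(265×108×10³) = 2.752×10⁻⁵ mm/N.
P = 1.589 / 2.752×10⁻⁵ = 57740 N = 57.74 kN, compressive.

P ≈ 57.7 kN (compressive)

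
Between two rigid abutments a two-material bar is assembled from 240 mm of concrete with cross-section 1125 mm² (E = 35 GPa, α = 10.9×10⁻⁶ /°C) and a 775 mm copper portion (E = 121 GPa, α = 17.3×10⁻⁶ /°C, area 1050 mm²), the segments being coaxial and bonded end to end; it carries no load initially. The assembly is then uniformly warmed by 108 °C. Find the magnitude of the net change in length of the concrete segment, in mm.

With the walls removed the bar would change length by δ_free = Σ αᵢΔT Lᵢ = 10.9×10⁻⁶×108×240 + 17.3×10⁻⁶×108×775 = 1.731 mm.
Since the ends are fixed, an axial force P builds up, equal in every segment, with P · Σ Lᵢ/(AᵢEᵢ) = δ_free.
Σ Lᵢ/(AᵢEᵢ) = 240/(1125×35×10³) + 775/(1050×121×10³) = 1.22×10⁻⁵ mm/N.
Hence P = δ_free / Σ(L/AE) = 1.731/1.22×10⁻⁵ = 141.9 kN (compressive).
For the concrete segment, free thermal change = 10.9×10⁻⁶×108×240 = 0.2825 mm and elastic change from P = 141900×240/(1125×35×10³) = 0.8649 mm; these oppose, so the net change is 0.582 mm (segment shortens).

|ΔL| ≈ 0.582 mm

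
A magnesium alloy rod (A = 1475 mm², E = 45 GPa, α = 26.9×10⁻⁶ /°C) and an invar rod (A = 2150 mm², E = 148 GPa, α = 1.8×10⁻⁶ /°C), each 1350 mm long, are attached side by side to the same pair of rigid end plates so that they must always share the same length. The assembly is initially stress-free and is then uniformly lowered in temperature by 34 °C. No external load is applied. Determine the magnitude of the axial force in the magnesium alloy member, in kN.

P ≈ 46.9 kN (tensile in the magnesium alloy)

The magnesium alloy has the larger α, so on cooling it would change length more than the invar if both were free. The rigid plates force a common final length, so the magnesium alloy is put into tension and the invar into compression, with equal and opposite forces P (no external load).
Setting the final lengths equal and cancelling L: (α₁ − α₂)ΔT = P/(A₁E₁) + P/(A₂E₂).
|α₁ − α₂|·ΔT = 25.1×10⁻⁶ × 34 = 0.0008534.
1/(A₁E₁) + 1/(A₂E₂) = 1/(1475×45×10³) + 1/(2150×148×10³) = 1.821×10⁻⁸ N⁻¹.
So P = 0.0008534 / 1.821×10⁻⁸ = 46.87 kN.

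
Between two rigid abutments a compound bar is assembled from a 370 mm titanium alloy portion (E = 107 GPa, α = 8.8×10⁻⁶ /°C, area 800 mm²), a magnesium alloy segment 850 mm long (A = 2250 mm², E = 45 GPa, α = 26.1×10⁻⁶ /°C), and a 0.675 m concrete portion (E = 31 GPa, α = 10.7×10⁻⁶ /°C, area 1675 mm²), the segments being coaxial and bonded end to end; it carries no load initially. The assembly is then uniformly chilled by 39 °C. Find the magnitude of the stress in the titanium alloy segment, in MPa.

σ ≈ 61.9 MPa (tensile)

With the walls removed the bar would change length by δ_free = Σ αᵢΔT Lᵢ = 8.8×10⁻⁶×39×370 + 26.1×10⁻⁶×39×850 + 10.7×10⁻⁶×39×675 = 1.274 mm.
The walls prevent any net length change, so an axial force P (same in every segment) develops. Compatibility: P · Σ Lᵢ/(AᵢEᵢ) = δ_free.
The series flexibility is Σ Lᵢ/(AᵢEᵢ) = 370/(800×107×10³) + 850/(2250×45×10³) + 675/(1675×31×10³) = 2.572×10⁻⁵ mm/N.
P = 1.274 / 2.572×10⁻⁵ = 49530 N = 49.53 kN, tensile.
σ_{titanium alloy} = P / A = 49530 / 800 = 61.92 MPa.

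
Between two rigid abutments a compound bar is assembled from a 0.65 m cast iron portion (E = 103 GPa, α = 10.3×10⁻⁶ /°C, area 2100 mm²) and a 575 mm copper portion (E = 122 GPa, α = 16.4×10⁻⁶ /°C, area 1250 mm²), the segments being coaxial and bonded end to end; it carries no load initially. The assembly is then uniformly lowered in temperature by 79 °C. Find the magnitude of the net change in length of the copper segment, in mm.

With the walls removed the bar would change length by δ_free = Σ αᵢΔT Lᵢ = 10.3×10⁻⁶×79×650 + 16.4×10⁻⁶×79×575 = 1.274 mm.
The rigid supports impose zero overall length change; the single axial force P common to all segments must satisfy P Σ Lᵢ/(AᵢEᵢ) = δ_free.
Σ Lᵢ/(AᵢEᵢ) = 650/(2100×103×10³) + 575/(1250×122×10³) = 6.776×10⁻⁶ mm/N.
So P = 1.274 / 6.776×10⁻⁶ = 188 kN, tensile.
For the copper segment, free thermal change = 16.4×10⁻⁶×79×575 = 0.745 mm and elastic change from P = 188000×575/(1250×122×10³) = 0.7089 mm; these oppose, so the net change is 0.0361 mm (segment shortens).

|ΔL| ≈ 0.0361 mm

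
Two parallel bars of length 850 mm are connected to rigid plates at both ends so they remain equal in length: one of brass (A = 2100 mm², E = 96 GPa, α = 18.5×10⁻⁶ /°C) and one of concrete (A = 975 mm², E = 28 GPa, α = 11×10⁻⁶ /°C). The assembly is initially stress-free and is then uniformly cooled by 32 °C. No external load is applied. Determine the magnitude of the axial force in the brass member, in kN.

The brass has the larger α, so on cooling it would change length more than the concrete if both were free. The rigid plates force a common final length, so the brass is put into tension and the concrete into compression, with equal and opposite forces P (no external load).
Equating the net (thermal + elastic) strains gives |α₁ − α₂|·ΔT = P·[1/(A₁E₁) + 1/(A₂E₂)].
|α₁ − α₂|·ΔT = 7.5×10⁻⁶ × 32 = 0.00024.
1/(A₁E₁) + 1/(A₂E₂) = 1/(2100×96×10³) + 1/(975×28×10³) = 4.159×10⁻⁸ N⁻¹.
So P = 0.00024 / 4.159×10⁻⁸ = 5.771 kN.

P ≈ 5.77 kN (tensile in the brass)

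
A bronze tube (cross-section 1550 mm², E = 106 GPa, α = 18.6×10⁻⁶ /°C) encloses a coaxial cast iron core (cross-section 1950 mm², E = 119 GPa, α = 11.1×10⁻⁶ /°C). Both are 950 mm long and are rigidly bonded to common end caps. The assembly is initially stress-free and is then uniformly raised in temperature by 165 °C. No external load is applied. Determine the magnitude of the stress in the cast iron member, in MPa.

σ ≈ 61 MPa (tensile)

Both members must finish at the same length. With the larger α, the bronze tends to over-expand; the plates restrain it, putting the bronze in compression and the cast iron in tension. With no external load the two internal forces are equal and opposite, magnitude P.
Equating the net (thermal + elastic) strains gives |α₁ − α₂|·ΔT = P·[1/(A₁E₁) + 1/(A₂E₂)].
|α₁ − α₂|·ΔT = 7.5×10⁻⁶ × 165 = 0.001238.
1/(A₁E₁) + 1/(A₂E₂) = 1/(1550×106×10³) + 1/(1950×119×10³) = 1.04×10⁻⁸ N⁻¹.
So P = 0.001238 / 1.04×10⁻⁸ = 119 kN.
σ_{cast iron} = P/A₂ = 119000/1950 = 61.05 MPa, tensile.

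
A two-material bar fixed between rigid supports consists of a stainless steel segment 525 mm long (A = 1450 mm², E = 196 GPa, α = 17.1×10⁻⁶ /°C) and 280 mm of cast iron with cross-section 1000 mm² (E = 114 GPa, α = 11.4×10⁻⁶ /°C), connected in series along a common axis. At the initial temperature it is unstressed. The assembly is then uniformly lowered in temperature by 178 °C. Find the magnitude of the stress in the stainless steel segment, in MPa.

With the walls removed the bar would change length by δ_free = Σ αᵢΔT Lᵢ = 17.1×10⁻⁶×178×525 + 11.4×10⁻⁶×178×280 = 2.166 mm.
Since the ends are fixed, an axial force P builds up, equal in every segment, with P · Σ Lᵢ/(AᵢEᵢ) = δ_free.
The series flexibility is Σ Lᵢ/(AᵢEᵢ) = 525/(1450×196×10³) + 280/(1000×114×10³) = 4.303×10⁻⁶ mm/N.
So P = 2.166 / 4.303×10⁻⁶ = 503.4 kN, tensile.
σ_{stainless steel} = P / A = 503400 / 1450 = 347.1 MPa.

σ ≈ 347 MPa (tensile)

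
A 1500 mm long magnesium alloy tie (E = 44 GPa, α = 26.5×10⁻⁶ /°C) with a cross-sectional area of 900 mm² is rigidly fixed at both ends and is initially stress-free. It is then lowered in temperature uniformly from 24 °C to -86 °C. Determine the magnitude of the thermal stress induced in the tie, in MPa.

σ ≈ 128 MPa (tensile)

The supports are rigid, so the total axial strain is zero. The restrained thermal strain is ε = αΔT = 26.5×10⁻⁶ × 110 = 2915×10⁻⁶.
The stress required to suppress this strain is σ = Eε = 44×10³ × 2915×10⁻⁶ = 128.3 MPa, tensile since the tie is trying to contract.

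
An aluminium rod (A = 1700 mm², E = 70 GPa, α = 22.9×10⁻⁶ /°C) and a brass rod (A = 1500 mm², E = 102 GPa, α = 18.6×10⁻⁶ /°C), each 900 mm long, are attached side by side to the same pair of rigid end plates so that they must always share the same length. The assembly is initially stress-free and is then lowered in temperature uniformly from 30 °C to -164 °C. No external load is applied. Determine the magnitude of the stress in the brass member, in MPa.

σ ≈ 37.2 MPa (compressive)

Both members must finish at the same length. With the larger α, the aluminium tends to over-contract; the plates restrain it, putting the aluminium in tension and the brass in compression. With no external load the two internal forces are equal and opposite, magnitude P.
Setting the final lengths equal and cancelling L: (α₁ − α₂)ΔT = P/(A₁E₁) + P/(A₂E₂).
|α₁ − α₂|·ΔT = 4.3×10⁻⁶ × 194 = 0.0008342.
1/(A₁E₁) + 1/(A₂E₂) = 1/(1700×70×10³) + 1/(1500×102×10³) = 1.494×10⁻⁸ N⁻¹.
P = 0.0008342 / 1.494×10⁻⁸ = 55840 N = 55.84 kN.
σ_{brass} = P/A₂ = 55840/1500 = 37.23 MPa, compressive.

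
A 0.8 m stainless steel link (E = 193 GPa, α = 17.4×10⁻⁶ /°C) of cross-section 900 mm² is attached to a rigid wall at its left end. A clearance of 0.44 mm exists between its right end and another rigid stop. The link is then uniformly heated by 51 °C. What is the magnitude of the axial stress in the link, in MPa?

Unrestrained expansion: δ_free = αΔT L = 17.4×10⁻⁶ × 51 × 800 = 0.7099 mm.
This exceeds the 0.44 mm gap, so the wall pushes back. The portion of expansion that must be recovered elastically is δ_free − gap = 0.7099 − 0.44 = 0.2699 mm.
That suppressed elongation corresponds to σ = E·Δ/L = 193×10³ × 0.2699/800 = 65.12 MPa.

σ ≈ 65.1 MPa (compressive)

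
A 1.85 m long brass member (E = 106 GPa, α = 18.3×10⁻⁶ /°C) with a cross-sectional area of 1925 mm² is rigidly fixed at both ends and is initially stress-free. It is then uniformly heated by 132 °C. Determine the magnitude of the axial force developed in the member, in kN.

P ≈ 493 kN (compressive)

Full restraint means ε = 0, so the stress is σ = EαΔT = 106×10³ × 18.3×10⁻⁶ × 132 = 256.1 MPa.
Axial force P = σA = 256.1 × 1925 = 492900 N = 492.9 kN, compressive.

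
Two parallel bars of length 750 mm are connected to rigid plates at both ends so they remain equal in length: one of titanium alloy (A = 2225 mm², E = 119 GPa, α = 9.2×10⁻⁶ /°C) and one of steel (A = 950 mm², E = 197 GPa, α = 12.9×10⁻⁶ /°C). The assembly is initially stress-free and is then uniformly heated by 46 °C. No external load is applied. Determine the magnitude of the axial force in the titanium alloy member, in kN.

Both members must finish at the same length. With the larger α, the steel tends to over-expand; the plates restrain it, putting the steel in compression and the titanium alloy in tension. With no external load the two internal forces are equal and opposite, magnitude P.
Compatibility of the two members (thermal + elastic change equal): (α₁ − α₂)ΔT = P·[1/(A₁E₁) + 1/(A₂E₂)].
|α₁ − α₂|·ΔT = 3.7×10⁻⁶ × 46 = 0.0001702.
1/(A₁E₁) + 1/(A₂E₂) = 1/(2225×119×10³) + 1/(950×197×10³) = 9.12×10⁻⁹ N⁻¹.
P = 0.0001702 / 9.12×10⁻⁹ = 18660 N = 18.66 kN.

P ≈ 18.7 kN (tensile in the titanium alloy)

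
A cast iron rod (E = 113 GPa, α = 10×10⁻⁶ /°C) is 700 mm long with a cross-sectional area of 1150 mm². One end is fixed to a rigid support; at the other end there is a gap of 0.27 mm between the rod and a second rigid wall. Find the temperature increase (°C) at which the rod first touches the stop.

ΔT ≈ 38.6 °C

The gap closes when αΔT L = 0.27 mm, since the rod is still unstressed at that instant.
ΔT = 0.27 / (10×10⁻⁶ × 700) = 38.57 °C.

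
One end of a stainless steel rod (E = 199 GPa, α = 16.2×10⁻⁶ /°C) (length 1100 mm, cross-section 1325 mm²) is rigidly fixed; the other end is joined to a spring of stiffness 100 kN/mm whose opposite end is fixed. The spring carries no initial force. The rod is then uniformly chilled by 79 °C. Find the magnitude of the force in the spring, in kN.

P ≈ 99.3 kN

Free thermal contraction: δ_free = αΔT L = 16.2×10⁻⁶ × 79 × 1100 = 1.408 mm.
Let P be the tensile force in the spring. The rod extends elastically by PL/(AE) and the spring stretches by P/k; together these equal δ_free.
So P = δ_free / [L/(AE) + 1/k] = 1.408 / [ 1100/(1325×199×10³) + 1/(100×10³) ].
P = 1.408 / 1.417×10⁻⁵ = 99340 N.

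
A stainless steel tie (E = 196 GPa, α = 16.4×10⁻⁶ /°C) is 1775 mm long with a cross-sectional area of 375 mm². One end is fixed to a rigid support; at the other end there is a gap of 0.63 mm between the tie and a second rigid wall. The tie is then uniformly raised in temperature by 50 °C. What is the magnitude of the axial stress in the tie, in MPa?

σ ≈ 91.2 MPa (compressive)

Free thermal elongation = αΔT L = 16.4×10⁻⁶ × 50 × 1775 = 1.456 mm.
The gap closes (δ_free > 0.63 mm) and the wall then resists a further 1.456 − 0.63 = 0.8255 mm of expansion.
So σ = E(δ_free − g)/L = 196×10³ × 0.8255/1775 = 91.15 MPa.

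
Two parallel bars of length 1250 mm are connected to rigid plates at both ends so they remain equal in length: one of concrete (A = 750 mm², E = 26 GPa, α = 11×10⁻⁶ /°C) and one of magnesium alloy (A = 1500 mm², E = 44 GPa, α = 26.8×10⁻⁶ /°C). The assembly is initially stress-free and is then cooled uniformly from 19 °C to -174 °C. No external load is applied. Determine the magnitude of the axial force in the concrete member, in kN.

The magnesium alloy has the larger α, so on cooling it would change length more than the concrete if both were free. The rigid plates force a common final length, so the magnesium alloy is put into tension and the concrete into compression, with equal and opposite forces P (no external load).
Setting the final lengths equal and cancelling L: (α₁ − α₂)ΔT = P/(A₁E₁) + P/(A₂E₂).
|α₁ − α₂|·ΔT = 15.8×10⁻⁶ × 193 = 0.003049.
1/(A₁E₁) + 1/(A₂E₂) = 1/(750×26×10³) + 1/(1500×44×10³) = 6.643×10⁻⁸ N⁻¹.
So P = 0.003049 / 6.643×10⁻⁸ = 45.9 kN.

P ≈ 45.9 kN (compressive in the concrete)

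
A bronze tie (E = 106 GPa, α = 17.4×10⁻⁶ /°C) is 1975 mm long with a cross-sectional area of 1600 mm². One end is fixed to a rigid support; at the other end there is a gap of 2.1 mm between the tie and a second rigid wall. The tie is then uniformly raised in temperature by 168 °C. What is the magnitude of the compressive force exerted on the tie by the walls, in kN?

P ≈ 315 kN

If the wall were absent the tie would grow by αΔT L = 17.4×10⁻⁶ × 168 × 1975 = 5.773 mm.
This exceeds the 2.1 mm gap, so the wall pushes back. The portion of expansion that must be recovered elastically is δ_free − gap = 5.773 − 2.1 = 3.673 mm.
Compatibility: PL/(AE) = 3.673 mm, so σ = P/A = E × (3.673/1975) = 197.2 MPa.
P = σA = 197.2 × 1600 = 315.4 kN.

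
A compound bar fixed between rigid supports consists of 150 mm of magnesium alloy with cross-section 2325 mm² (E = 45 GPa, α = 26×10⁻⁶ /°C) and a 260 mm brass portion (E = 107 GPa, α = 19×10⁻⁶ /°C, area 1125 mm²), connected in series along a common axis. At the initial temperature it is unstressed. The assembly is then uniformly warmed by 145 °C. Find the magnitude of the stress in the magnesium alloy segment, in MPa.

Free thermal expansion of the whole bar: Σ αᵢΔT Lᵢ = 26×10⁻⁶×145×150 + 19×10⁻⁶×145×260 = 1.282 mm.
The rigid supports impose zero overall length change; the single axial force P common to all segments must satisfy P Σ Lᵢ/(AᵢEᵢ) = δ_free.
Σ Lᵢ/(AᵢEᵢ) = 150/(2325×45×10³) + 260/(1125×107×10³) = 3.594×10⁻⁶ mm/N.
P = 1.282 / 3.594×10⁻⁶ = 356700 N = 356.7 kN, compressive.
σ_{magnesium alloy} = P / A = 356700 / 2325 = 153.4 MPa.

σ ≈ 153 MPa (compressive)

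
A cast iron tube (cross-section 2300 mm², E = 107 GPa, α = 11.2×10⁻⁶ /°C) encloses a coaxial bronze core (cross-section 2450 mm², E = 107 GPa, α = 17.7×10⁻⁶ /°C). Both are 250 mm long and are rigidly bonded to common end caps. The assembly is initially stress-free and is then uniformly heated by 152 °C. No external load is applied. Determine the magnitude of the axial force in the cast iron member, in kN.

The bronze has the larger α, so on heating it would change length more than the cast iron if both were free. The rigid plates force a common final length, so the bronze is put into compression and the cast iron into tension, with equal and opposite forces P (no external load).
Compatibility of the two members (thermal + elastic change equal): (α₁ − α₂)ΔT = P·[1/(A₁E₁) + 1/(A₂E₂)].
|α₁ − α₂|·ΔT = 6.5×10⁻⁶ × 152 = 0.000988.
1/(A₁E₁) + 1/(A₂E₂) = 1/(2300×107×10³) + 1/(2450×107×10³) = 7.878×10⁻⁹ N⁻¹.
P = 0.000988 / 7.878×10⁻⁹ = 125400 N = 125.4 kN.

P ≈ 125 kN (tensile in the cast iron)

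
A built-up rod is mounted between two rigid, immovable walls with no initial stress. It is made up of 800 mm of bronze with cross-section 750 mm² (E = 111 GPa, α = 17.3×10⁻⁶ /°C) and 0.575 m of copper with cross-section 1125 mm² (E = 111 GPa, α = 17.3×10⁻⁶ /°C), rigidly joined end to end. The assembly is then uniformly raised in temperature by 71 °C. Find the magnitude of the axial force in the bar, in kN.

Free thermal expansion of the whole bar: Σ αᵢΔT Lᵢ = 17.3×10⁻⁶×71×800 + 17.3×10⁻⁶×71×575 = 1.689 mm.
The rigid supports impose zero overall length change; the single axial force P common to all segments must satisfy P Σ Lᵢ/(AᵢEᵢ) = δ_free.
Σ Lᵢ/(AᵢEᵢ) = 800/(750×111×10³) + 575/(1125×111×10³) = 1.421×10⁻⁵ mm/N.
P = 1.689 / 1.421×10⁻⁵ = 118800 N = 118.8 kN, compressive.

P ≈ 119 kN (compressive)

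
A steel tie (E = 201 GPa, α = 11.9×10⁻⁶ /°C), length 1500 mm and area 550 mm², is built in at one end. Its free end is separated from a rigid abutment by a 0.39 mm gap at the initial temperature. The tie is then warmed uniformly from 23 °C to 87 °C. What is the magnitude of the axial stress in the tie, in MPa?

Unrestrained expansion: δ_free = αΔT L = 11.9×10⁻⁶ × 64 × 1500 = 1.142 mm.
This exceeds the 0.39 mm gap, so the wall pushes back. The portion of expansion that must be recovered elastically is δ_free − gap = 1.142 − 0.39 = 0.7524 mm.
Compatibility: PL/(AE) = 0.7524 mm, so σ = P/A = E × (0.7524/1500) = 100.8 MPa.

σ ≈ 101 MPa (compressive)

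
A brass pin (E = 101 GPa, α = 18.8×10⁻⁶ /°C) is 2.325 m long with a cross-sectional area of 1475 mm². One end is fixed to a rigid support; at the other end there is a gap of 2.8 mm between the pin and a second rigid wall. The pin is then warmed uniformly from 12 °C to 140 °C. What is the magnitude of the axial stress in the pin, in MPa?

σ ≈ 121 MPa (compressive)

Unrestrained expansion: δ_free = αΔT L = 18.8×10⁻⁶ × 128 × 2325 = 5.595 mm.
The gap closes (δ_free > 2.8 mm) and the wall then resists a further 5.595 − 2.8 = 2.795 mm of expansion.
That suppressed elongation corresponds to σ = E·Δ/L = 101×10³ × 2.795/2325 = 121.4 MPa.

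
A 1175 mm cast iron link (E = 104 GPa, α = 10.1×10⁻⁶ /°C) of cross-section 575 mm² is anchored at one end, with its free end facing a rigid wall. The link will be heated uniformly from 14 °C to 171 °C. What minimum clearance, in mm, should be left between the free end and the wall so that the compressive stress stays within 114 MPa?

Free expansion if unrestrained: δ_free = αΔT L = 10.1×10⁻⁶ × 157 × 1175 = 1.863 mm.
At the allowable stress the elastic shortening the wall may impose is σL/E = 114 × 1175 / (104×10³) = 1.288 mm.
So the gap has to take up the difference, g_min = δ_free − σL/E = 1.863 − 1.288 = 0.5752 mm.

g ≈ 0.575 mm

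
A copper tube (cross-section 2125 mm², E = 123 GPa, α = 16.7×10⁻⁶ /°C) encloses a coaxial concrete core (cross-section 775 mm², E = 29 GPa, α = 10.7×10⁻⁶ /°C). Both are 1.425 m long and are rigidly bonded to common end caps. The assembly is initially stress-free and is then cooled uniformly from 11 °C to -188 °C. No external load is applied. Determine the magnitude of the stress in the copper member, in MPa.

Equilibrium of a rigid end plate with no external load gives equal and opposite internal forces ±P in the two members. Since α_{copper} > α_{concrete}, cooling drives the copper into tension and the concrete into compression.
Setting the final lengths equal and cancelling L: (α₁ − α₂)ΔT = P/(A₁E₁) + P/(A₂E₂).
|α₁ − α₂|·ΔT = 6×10⁻⁶ × 199 = 0.001194.
1/(A₁E₁) + 1/(A₂E₂) = 1/(2125×123×10³) + 1/(775×29×10³) = 4.832×10⁻⁸ N⁻¹.
So P = 0.001194 / 4.832×10⁻⁸ = 24.71 kN.
σ_{copper} = P/A₁ = 24710/2125 = 11.63 MPa, tensile.

σ ≈ 11.6 MPa (tensile)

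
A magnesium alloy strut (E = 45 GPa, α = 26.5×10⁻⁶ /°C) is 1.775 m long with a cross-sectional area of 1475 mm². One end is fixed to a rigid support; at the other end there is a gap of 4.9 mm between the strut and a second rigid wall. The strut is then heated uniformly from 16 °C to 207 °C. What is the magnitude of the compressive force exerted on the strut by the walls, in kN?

P ≈ 153 kN

Unrestrained expansion: δ_free = αΔT L = 26.5×10⁻⁶ × 191 × 1775 = 8.984 mm.
The gap closes (δ_free > 4.9 mm) and the wall then resists a further 8.984 − 4.9 = 4.084 mm of expansion.
Compatibility: PL/(AE) = 4.084 mm, so σ = P/A = E × (4.084/1775) = 103.5 MPa.
Force on the wall = σA = 103.5 × 1475 mm² = 152.7 kN.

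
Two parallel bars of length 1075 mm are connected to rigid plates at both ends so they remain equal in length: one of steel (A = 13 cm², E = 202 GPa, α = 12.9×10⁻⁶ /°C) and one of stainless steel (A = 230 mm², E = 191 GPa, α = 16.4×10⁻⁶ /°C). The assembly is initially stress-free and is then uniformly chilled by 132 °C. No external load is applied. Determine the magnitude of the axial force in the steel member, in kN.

Equilibrium of a rigid end plate with no external load gives equal and opposite internal forces ±P in the two members. Since α_{stainless steel} > α_{steel}, cooling drives the stainless steel into tension and the steel into compression.
Equating the net (thermal + elastic) strains gives |α₁ − α₂|·ΔT = P·[1/(A₁E₁) + 1/(A₂E₂)].
|α₁ − α₂|·ΔT = 3.5×10⁻⁶ × 132 = 0.000462.
1/(A₁E₁) + 1/(A₂E₂) = 1/(1300×202×10³) + 1/(230×191×10³) = 2.657×10⁻⁸ N⁻¹.
P = 0.000462 / 2.657×10⁻⁸ = 17390 N = 17.39 kN.

P ≈ 17.4 kN (compressive in the steel)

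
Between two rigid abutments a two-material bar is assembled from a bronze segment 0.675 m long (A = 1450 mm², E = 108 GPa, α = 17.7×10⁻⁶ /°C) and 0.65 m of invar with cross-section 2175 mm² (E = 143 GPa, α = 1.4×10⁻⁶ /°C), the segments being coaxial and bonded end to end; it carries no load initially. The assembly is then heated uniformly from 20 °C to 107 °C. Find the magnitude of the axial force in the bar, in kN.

P ≈ 175 kN (compressive)

Free thermal expansion of the whole bar: Σ αᵢΔT Lᵢ = 17.7×10⁻⁶×87×675 + 1.4×10⁻⁶×87×650 = 1.119 mm.
Since the ends are fixed, an axial force P builds up, equal in every segment, with P · Σ Lᵢ/(AᵢEᵢ) = δ_free.
Σ Lᵢ/(AᵢEᵢ) = 675/(1450×108×10³) + 650/(2175×143×10³) = 6.4×10⁻⁶ mm/N.
So P = 1.119 / 6.4×10⁻⁶ = 174.8 kN, compressive.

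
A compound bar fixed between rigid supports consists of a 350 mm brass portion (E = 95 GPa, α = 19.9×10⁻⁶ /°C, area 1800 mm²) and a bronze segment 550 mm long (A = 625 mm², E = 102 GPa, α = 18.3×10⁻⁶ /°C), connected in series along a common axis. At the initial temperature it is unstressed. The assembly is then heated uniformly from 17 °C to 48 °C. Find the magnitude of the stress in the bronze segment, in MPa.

σ ≈ 79.1 MPa (compressive)

Free thermal expansion of the whole bar: Σ αᵢΔT Lᵢ = 19.9×10⁻⁶×31×350 + 18.3×10⁻⁶×31×550 = 0.5279 mm.
The walls prevent any net length change, so an axial force P (same in every segment) develops. Compatibility: P · Σ Lᵢ/(AᵢEᵢ) = δ_free.
Σ Lᵢ/(AᵢEᵢ) = 350/(1800×95×10³) + 550/(625×102×10³) = 1.067×10⁻⁵ mm/N.
Hence P = δ_free / Σ(L/AE) = 0.5279/1.067×10⁻⁵ = 49.46 kN (compressive).
σ_{bronze} = P / A = 49460 / 625 = 79.13 MPa.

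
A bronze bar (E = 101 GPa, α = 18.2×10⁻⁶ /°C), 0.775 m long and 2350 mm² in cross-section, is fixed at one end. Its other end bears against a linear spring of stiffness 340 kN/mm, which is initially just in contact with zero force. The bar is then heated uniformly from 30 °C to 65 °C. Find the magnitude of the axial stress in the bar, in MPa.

Free thermal expansion: δ_free = αΔT L = 18.2×10⁻⁶ × 35 × 775 = 0.4937 mm.
With a force P in the spring, the elastic change of the bar is PL/(AE) and that of the spring is P/k; compatibility requires their sum to equal δ_free.
P [ L/(AE) + 1/k ] = δ_free → P [ 775/(2350×101×10³) + 1/(340×10³) ] = 0.4937.
P = 0.4937 / 6.206×10⁻⁶ = 79540 N.
σ = P/A = 79540/2350 = 33.85 MPa.

σ ≈ 33.8 MPa (compressive)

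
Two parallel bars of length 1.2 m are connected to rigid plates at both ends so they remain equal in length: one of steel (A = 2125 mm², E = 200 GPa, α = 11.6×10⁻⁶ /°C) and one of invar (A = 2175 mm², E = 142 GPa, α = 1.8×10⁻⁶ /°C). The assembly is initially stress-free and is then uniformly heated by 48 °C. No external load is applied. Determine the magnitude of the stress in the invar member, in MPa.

σ ≈ 38.7 MPa (tensile)

The steel has the larger α, so on heating it would change length more than the invar if both were free. The rigid plates force a common final length, so the steel is put into compression and the invar into tension, with equal and opposite forces P (no external load).
Compatibility of the two members (thermal + elastic change equal): (α₁ − α₂)ΔT = P·[1/(A₁E₁) + 1/(A₂E₂)].
|α₁ − α₂|·ΔT = 9.8×10⁻⁶ × 48 = 0.0004704.
1/(A₁E₁) + 1/(A₂E₂) = 1/(2125×200×10³) + 1/(2175×142×10³) = 5.591×10⁻⁹ N⁻¹.
So P = 0.0004704 / 5.591×10⁻⁹ = 84.14 kN.
σ_{invar} = P/A₂ = 84140/2175 = 38.68 MPa, tensile.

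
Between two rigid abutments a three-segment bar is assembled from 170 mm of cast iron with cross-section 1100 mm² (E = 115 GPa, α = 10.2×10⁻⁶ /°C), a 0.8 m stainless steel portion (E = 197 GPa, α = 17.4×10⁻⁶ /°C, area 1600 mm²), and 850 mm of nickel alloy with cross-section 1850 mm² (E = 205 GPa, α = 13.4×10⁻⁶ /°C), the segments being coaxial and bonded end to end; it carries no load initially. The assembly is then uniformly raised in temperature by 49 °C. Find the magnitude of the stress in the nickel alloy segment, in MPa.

Free thermal expansion of the whole bar: Σ αᵢΔT Lᵢ = 10.2×10⁻⁶×49×170 + 17.4×10⁻⁶×49×800 + 13.4×10⁻⁶×49×850 = 1.325 mm.
Since the ends are fixed, an axial force P builds up, equal in every segment, with P · Σ Lᵢ/(AᵢEᵢ) = δ_free.
Σ Lᵢ/(AᵢEᵢ) = 170/(1100×115×10³) + 800/(1600×197×10³) + 850/(1850×205×10³) = 6.123×10⁻⁶ mm/N.
P = 1.325 / 6.123×10⁻⁶ = 216400 N = 216.4 kN, compressive.
σ_{nickel alloy} = P / A = 216400 / 1850 = 117 MPa.

σ ≈ 117 MPa (compressive)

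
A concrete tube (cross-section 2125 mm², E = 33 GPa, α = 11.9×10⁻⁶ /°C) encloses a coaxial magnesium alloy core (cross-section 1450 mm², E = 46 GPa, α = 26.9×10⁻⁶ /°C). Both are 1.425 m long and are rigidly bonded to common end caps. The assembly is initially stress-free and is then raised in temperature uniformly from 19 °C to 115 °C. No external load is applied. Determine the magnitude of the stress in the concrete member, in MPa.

σ ≈ 23.2 MPa (tensile)

The magnesium alloy has the larger α, so on heating it would change length more than the concrete if both were free. The rigid plates force a common final length, so the magnesium alloy is put into compression and the concrete into tension, with equal and opposite forces P (no external load).
Compatibility of the two members (thermal + elastic change equal): (α₁ − α₂)ΔT = P·[1/(A₁E₁) + 1/(A₂E₂)].
|α₁ − α₂|·ΔT = 15×10⁻⁶ × 96 = 0.00144.
1/(A₁E₁) + 1/(A₂E₂) = 1/(2125×33×10³) + 1/(1450×46×10³) = 2.925×10⁻⁸ N⁻¹.
So P = 0.00144 / 2.925×10⁻⁸ = 49.23 kN.
σ_{concrete} = P/A₁ = 49230/2125 = 23.17 MPa, tensile.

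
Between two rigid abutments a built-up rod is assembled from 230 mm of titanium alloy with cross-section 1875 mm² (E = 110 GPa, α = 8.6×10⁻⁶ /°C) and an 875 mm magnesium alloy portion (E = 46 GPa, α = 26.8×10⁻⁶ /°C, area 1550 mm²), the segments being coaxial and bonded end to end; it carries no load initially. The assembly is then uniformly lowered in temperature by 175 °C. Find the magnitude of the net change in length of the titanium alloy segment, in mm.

Free thermal contraction of the whole bar: Σ αᵢΔT Lᵢ = 8.6×10⁻⁶×175×230 + 26.8×10⁻⁶×175×875 = 4.45 mm.
Since the ends are fixed, an axial force P builds up, equal in every segment, with P · Σ Lᵢ/(AᵢEᵢ) = δ_free.
The series flexibility is Σ Lᵢ/(AᵢEᵢ) = 230/(1875×110×10³) + 875/(1550×46×10³) = 1.339×10⁻⁵ mm/N.
Hence P = δ_free / Σ(L/AE) = 4.45/1.339×10⁻⁵ = 332.4 kN (tensile).
For the titanium alloy segment, free thermal change = 8.6×10⁻⁶×175×230 = 0.3461 mm and elastic change from P = 332400×230/(1875×110×10³) = 0.3707 mm; these oppose, so the net change is 0.0245 mm (segment lengthens).

|ΔL| ≈ 0.0245 mm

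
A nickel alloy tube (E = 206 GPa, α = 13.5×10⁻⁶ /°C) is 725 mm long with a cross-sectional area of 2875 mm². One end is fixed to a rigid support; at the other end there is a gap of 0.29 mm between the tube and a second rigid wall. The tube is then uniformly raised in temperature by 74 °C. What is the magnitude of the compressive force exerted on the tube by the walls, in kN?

P ≈ 355 kN

Free thermal elongation = αΔT L = 13.5×10⁻⁶ × 74 × 725 = 0.7243 mm.
This exceeds the 0.29 mm gap, so the wall pushes back. The portion of expansion that must be recovered elastically is δ_free − gap = 0.7243 − 0.29 = 0.4343 mm.
Compatibility: PL/(AE) = 0.4343 mm, so σ = P/A = E × (0.4343/725) = 123.4 MPa.
P = σA = 123.4 × 2875 = 354.8 kN.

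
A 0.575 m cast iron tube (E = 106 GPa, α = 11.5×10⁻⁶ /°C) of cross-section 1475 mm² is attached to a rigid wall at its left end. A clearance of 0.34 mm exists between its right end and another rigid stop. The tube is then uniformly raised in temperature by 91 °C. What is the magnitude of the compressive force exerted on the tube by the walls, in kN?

Free thermal elongation = αΔT L = 11.5×10⁻⁶ × 91 × 575 = 0.6017 mm.
This exceeds the 0.34 mm gap, so the wall pushes back. The portion of expansion that must be recovered elastically is δ_free − gap = 0.6017 − 0.34 = 0.2617 mm.
Compatibility: PL/(AE) = 0.2617 mm, so σ = P/A = E × (0.2617/575) = 48.25 MPa.
Force on the wall = σA = 48.25 × 1475 mm² = 71.17 kN.

P ≈ 71.2 kN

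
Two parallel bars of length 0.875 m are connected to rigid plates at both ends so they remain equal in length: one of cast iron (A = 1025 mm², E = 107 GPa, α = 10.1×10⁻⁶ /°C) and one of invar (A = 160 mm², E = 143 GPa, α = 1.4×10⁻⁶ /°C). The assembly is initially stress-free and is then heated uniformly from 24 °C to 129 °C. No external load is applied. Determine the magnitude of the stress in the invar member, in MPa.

σ ≈ 108 MPa (tensile)

Both members must finish at the same length. With the larger α, the cast iron tends to over-expand; the plates restrain it, putting the cast iron in compression and the invar in tension. With no external load the two internal forces are equal and opposite, magnitude P.
Equating the net (thermal + elastic) strains gives |α₁ − α₂|·ΔT = P·[1/(A₁E₁) + 1/(A₂E₂)].
|α₁ − α₂|·ΔT = 8.7×10⁻⁶ × 105 = 0.0009135.
1/(A₁E₁) + 1/(A₂E₂) = 1/(1025×107×10³) + 1/(160×143×10³) = 5.282×10⁻⁸ N⁻¹.
P = 0.0009135 / 5.282×10⁻⁸ = 17290 N = 17.29 kN.
σ_{invar} = P/A₂ = 17290/160 = 108.1 MPa, tensile.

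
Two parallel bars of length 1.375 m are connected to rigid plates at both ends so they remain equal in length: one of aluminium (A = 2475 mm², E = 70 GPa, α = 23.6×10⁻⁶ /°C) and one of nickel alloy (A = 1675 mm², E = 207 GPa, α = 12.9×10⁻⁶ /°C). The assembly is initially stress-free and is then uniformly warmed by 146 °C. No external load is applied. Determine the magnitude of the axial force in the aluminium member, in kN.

Equilibrium of a rigid end plate with no external load gives equal and opposite internal forces ±P in the two members. Since α_{aluminium} > α_{nickel alloy}, heating drives the aluminium into compression and the nickel alloy into tension.
Compatibility of the two members (thermal + elastic change equal): (α₁ − α₂)ΔT = P·[1/(A₁E₁) + 1/(A₂E₂)].
|α₁ − α₂|·ΔT = 10.7×10⁻⁶ × 146 = 0.001562.
1/(A₁E₁) + 1/(A₂E₂) = 1/(2475×70×10³) + 1/(1675×207×10³) = 8.656×10⁻⁹ N⁻¹.
So P = 0.001562 / 8.656×10⁻⁹ = 180.5 kN.

P ≈ 180 kN (compressive in the aluminium)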